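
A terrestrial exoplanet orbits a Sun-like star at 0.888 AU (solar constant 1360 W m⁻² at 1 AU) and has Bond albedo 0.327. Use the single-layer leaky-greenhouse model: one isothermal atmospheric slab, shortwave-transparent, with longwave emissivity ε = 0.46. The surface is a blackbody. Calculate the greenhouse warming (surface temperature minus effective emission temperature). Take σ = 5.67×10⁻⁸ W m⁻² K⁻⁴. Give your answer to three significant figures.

Flux at the orbit: S = 1360/(0.888)² = 1725 W m⁻².
At the top of the atmosphere, σT_e⁴ = S(1−α)/4 = 290.2 W m⁻², giving T_e = 267.5 K.
For a single slab of emissivity ε, T_s⁴ = 2T_e⁴/(2−ε); thus T_s = 267.5·(1.299)^(1/4) = 285.5 K.
T_s − T_e = 285.5 − 267.5 = 18.06 K.

18.1 K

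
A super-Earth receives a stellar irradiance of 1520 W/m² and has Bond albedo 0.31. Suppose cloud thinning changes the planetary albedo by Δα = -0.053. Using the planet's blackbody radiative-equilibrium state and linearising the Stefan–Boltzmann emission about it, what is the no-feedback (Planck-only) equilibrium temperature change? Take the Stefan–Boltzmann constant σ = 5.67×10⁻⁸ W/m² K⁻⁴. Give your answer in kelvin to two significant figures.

The baseline emission temperature is T_e = 260.8 K.
ΔF = −(S/4)Δα = −(1520/4)×(-0.053) = 20.14 W/m².
The Planck feedback parameter is 4σT_e³ = 4.022 W/m²/K.
Hence the no-feedback warming is ΔF/(4σT_e³) = 5.01 K.

5.0 kelvin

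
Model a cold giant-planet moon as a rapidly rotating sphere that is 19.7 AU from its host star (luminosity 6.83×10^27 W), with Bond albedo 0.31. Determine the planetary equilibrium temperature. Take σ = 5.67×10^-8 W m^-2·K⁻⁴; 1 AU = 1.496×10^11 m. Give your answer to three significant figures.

Orbital distance: d = 19.7 AU = 2.947×10^12 m.
Spreading L over a sphere of radius d: S = 6.83×10^27/(4π·2.95×10^12²) = 62.58 W m^-2.
Averaging over the sphere, the absorbed flux is S(1−α)/4 = 10.79 W m^-2.
Balancing against σT⁴: T = (10.79/5.67×10⁻⁸)^(1/4) = 117.5 K.

117 kelvin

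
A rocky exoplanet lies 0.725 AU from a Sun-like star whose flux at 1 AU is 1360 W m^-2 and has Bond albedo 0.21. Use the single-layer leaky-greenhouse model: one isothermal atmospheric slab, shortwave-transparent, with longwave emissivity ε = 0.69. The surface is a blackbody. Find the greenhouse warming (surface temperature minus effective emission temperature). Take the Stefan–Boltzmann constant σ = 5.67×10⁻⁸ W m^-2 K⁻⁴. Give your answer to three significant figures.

34.4 K

Irradiance scales as 1/d², so S = 1360 W m^-2 × (1/0.725)² = 2587 W m^-2.
The planet radiates to space at T_e = [S(1−α)/(4σ)]^(1/4) = 308.1 K.
Surface balance with a leaky layer gives σT_s⁴ = σT_e⁴·2/(2−ε), so T_s = T_e·[2/(2−0.69)]^(1/4) = 342.5 K.
The atmosphere warms the surface by 34.38 K.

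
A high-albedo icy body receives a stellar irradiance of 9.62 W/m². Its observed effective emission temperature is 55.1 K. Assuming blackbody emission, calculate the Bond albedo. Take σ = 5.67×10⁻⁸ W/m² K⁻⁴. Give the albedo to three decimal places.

0.783

Rearranging the radiative balance, α = 1 − 4σT⁴/S.
σT⁴ = 0.5226 W/m², so 4σT⁴ = 2.090 W/m².
1−α = 2.090/9.620 = 0.2173, so α = 0.7827.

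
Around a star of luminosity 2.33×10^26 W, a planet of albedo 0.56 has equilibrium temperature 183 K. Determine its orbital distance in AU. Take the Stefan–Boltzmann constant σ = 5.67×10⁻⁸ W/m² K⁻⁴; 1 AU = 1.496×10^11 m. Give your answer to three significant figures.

Required flux: S = 4σT⁴/(1−α) = 578.1 W/m².
S = L/(4πd²) → d = √(L/4πS) = √(2.33×10^26/(4π·578.1)) = 1.791×10^11 m = 1.197 AU.

1.20 AU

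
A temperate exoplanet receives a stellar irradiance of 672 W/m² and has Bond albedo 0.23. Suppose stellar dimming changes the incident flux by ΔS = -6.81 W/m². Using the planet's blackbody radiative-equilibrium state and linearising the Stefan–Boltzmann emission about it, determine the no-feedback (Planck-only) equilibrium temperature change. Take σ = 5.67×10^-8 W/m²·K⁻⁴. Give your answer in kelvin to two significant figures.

The baseline emission temperature is T_e = 218.6 K.
Only a fraction (1−α) is absorbed and it's spread over 4πR², so ΔF = (1−α)ΔS/4 = -1.311 W/m².
Planck response: λ_P = 4σT_e³ = 4·5.67×10⁻⁸·(218.6)³ = 2.368 W/m²/K.
So ΔT₀ = -1.311/2.368 = -0.554 K.

-0.55 kelvin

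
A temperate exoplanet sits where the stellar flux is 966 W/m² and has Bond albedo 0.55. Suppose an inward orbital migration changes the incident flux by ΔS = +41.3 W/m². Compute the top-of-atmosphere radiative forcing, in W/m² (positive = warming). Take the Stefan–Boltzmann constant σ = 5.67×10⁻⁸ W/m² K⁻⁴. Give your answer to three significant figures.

4.65 W/m²

TOA radiative forcing: ΔF = (1−α)ΔS/4 = 0.45·(+41.3)/4 = 4.646 W/m².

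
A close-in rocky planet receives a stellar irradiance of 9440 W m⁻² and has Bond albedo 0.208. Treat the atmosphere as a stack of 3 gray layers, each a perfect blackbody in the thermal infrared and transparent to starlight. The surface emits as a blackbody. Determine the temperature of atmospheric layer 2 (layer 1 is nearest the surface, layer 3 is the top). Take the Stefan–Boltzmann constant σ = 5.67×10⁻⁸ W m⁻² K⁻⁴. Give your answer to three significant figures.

The effective emission temperature is T_e = [S(1−α)/(4σ)]^¼ = 426.1 K.
Each opaque layer satisfies 2T_j⁴ = T_{j−1}⁴ + T_{j+1}⁴, giving T_k⁴ = (N+1−k)T_e⁴.
With k = 2: T_2 = (3+1−2)^¼·426.1 K = 506.7 K.

507 kelvin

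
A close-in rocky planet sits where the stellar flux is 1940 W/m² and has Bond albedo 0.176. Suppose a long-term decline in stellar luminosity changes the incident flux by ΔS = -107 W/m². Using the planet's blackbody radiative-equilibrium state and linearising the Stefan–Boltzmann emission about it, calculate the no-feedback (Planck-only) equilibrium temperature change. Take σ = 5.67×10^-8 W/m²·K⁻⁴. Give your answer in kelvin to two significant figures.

The baseline emission temperature is T_e = 289.7 K.
Only a fraction (1−α) is absorbed and it's spread over 4πR², so ΔF = (1−α)ΔS/4 = -22.04 W/m².
Linearising σT⁴ gives d(σT⁴)/dT = 4σT_e³ = 5.517 W/m² per K.
So ΔT₀ = -22.04/5.517 = -4.00 K.

-4.0 K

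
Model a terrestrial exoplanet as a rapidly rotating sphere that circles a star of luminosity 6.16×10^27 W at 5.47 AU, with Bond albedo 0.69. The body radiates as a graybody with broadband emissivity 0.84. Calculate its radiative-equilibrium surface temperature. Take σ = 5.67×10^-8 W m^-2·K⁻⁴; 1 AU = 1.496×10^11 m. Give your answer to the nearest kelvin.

Orbital distance: d = 5.47 AU = 8.183×10^11 m.
Spreading L over a sphere of radius d: S = 6.16×10^27/(4π·8.18×10^11²) = 732.0 W m^-2.
Absorbed flux (global mean): S(1−α)/4 = 732.0·0.31/4 = 56.73 W m^-2.
Radiative balance εσT⁴ = 56.73 gives T = [56.73/(0.84·σ)]^(1/4) = 185.8 K.

186 K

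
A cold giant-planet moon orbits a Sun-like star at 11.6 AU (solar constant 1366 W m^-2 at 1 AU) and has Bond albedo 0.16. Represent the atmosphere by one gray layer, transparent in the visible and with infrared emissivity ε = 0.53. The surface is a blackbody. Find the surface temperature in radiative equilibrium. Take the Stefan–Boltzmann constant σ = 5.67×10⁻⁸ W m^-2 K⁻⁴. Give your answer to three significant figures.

84.6 K

By the inverse-square law, S = 1366/11.6² = 10.15 W m^-2.
Effective emission temperature (TOA balance): σT_e⁴ = S(1−α)/4 = 2.132 W m^-2 → T_e = 78.31 K.
Surface balance with a leaky layer gives σT_s⁴ = σT_e⁴·2/(2−ε), so T_s = T_e·[2/(2−0.53)]^(1/4) = 84.57 K.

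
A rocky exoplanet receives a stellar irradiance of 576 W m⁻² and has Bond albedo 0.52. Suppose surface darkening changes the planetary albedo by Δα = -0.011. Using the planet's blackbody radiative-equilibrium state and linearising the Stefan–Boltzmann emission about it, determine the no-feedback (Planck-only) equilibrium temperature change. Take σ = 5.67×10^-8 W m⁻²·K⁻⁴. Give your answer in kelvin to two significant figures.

1.1 K

Unperturbed T_e = [576.0·(1−0.52)/(4σ)]^¼ = 186.9 K.
TOA radiative forcing: ΔF = −S·Δα/4 = −576.0·(-0.011)/4 = 1.584 W m⁻².
Planck response: λ_P = 4σT_e³ = 4·5.67×10⁻⁸·(186.9)³ = 1.480 W m⁻²/K.
Hence the no-feedback warming is ΔF/(4σT_e³) = 1.07 K.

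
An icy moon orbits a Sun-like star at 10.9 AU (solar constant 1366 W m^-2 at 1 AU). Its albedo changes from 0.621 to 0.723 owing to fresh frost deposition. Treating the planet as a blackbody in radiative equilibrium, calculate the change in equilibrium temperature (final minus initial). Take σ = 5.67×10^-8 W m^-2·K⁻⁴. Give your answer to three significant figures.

Flux at the orbit: S = 1366/(10.9)² = 11.50 W m^-2.
With α = 0.621, T₁ = 66.21 K.
With α = 0.723, T₂ = 61.22 K.
ΔT = T₂ − T₁ = -4.991 K.

-4.99 K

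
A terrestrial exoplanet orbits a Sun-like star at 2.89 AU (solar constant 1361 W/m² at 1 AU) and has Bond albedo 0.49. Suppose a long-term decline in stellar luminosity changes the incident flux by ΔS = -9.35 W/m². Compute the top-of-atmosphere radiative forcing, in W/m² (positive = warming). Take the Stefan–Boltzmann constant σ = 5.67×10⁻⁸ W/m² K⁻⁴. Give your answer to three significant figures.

-1.19 W/m²

Flux at the orbit: S = 1361/(2.89)² = 163.0 W/m².
Only a fraction (1−α) is absorbed and it's spread over 4πR², so ΔF = (1−α)ΔS/4 = -1.192 W/m².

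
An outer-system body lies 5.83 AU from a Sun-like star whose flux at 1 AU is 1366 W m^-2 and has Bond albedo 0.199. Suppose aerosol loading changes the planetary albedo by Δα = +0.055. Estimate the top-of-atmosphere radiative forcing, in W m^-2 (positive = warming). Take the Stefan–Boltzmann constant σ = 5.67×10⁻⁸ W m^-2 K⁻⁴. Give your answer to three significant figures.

By the inverse-square law, S = 1366/5.83² = 40.19 W m^-2.
The change in absorbed flux is Δ[S(1−α)/4] = −SΔα/4 = -0.5526 W m^-2.

-0.553 W m^-2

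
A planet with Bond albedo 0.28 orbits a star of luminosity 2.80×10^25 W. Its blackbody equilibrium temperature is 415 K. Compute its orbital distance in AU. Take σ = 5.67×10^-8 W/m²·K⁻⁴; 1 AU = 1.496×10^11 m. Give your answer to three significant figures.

0.103 AU

The flux needed for this T is 4σT⁴/(1−0.28) = 9343 W/m².
S = L/(4πd²) → d = √(L/4πS) = √(2.80×10^25/(4π·9343)) = 1.544×10^10 m = 0.1032 AU.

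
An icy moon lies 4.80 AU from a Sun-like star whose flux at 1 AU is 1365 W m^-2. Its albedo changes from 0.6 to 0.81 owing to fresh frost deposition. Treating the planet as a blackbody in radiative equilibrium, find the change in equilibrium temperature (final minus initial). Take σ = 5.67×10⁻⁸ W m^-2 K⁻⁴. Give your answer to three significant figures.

Flux at the orbit: S = 1365/(4.80)² = 59.24 W m^-2.
Initial: T₁ = [S(1−0.6)/(4σ)]^(1/4) = 101.1 K.
With α = 0.81, T₂ = 83.93 K.
ΔT = T₂ − T₁ = -17.17 K.

-17.2 kelvin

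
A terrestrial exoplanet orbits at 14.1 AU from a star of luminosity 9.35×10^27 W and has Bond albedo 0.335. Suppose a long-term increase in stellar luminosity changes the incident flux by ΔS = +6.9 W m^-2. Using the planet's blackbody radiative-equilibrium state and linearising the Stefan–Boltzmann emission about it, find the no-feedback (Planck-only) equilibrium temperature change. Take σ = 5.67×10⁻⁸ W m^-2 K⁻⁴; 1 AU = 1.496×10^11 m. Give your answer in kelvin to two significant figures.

1.5 kelvin

Orbital distance: d = 14.1 AU = 2.109×10^12 m.
Spreading L over a sphere of radius d: S = 9.35×10^27/(4π·2.11×10^12²) = 167.2 W m^-2.
The baseline emission temperature is T_e = 148.8 K.
TOA radiative forcing: ΔF = (1−α)ΔS/4 = 0.665·(+6.9)/4 = 1.147 W m^-2.
Planck response: λ_P = 4σT_e³ = 4·5.67×10⁻⁸·(148.8)³ = 0.7473 W m^-2/K.
So ΔT₀ = 1.147/0.7473 = 1.54 K.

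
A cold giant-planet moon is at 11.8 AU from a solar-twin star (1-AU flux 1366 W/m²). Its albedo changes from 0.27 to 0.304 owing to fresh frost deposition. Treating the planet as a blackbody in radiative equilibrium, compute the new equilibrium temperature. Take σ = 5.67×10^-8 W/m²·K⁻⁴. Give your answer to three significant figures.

74.1 K

By the inverse-square law, S = 1366/11.8² = 9.810 W/m².
New equilibrium: T₂ = [(1−0.304)·9.810/(4σ)]^(1/4) = 74.07 K.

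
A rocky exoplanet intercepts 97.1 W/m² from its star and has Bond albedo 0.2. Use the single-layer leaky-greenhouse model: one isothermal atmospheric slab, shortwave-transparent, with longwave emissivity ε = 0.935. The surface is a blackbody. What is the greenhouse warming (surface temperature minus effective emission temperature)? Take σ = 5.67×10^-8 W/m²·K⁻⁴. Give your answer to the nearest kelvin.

23 K

The planet radiates to space at T_e = [S(1−α)/(4σ)]^(1/4) = 136.0 K.
For a single slab of emissivity ε, T_s⁴ = 2T_e⁴/(2−ε); thus T_s = 136.0·(1.878)^(1/4) = 159.3 K.
T_s − T_e = 159.3 − 136.0 = 23.21 K.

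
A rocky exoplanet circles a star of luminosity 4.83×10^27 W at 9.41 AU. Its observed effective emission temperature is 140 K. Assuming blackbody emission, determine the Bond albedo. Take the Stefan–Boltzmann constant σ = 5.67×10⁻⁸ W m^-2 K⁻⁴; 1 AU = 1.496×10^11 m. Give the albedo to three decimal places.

d = 9.41 × 1.496×10^11 m = 1.408×10^12 m.
S = L/(4πd²) = 194.0 W m^-2.
Energy balance: S(1−α)/4 = σT⁴, so 1−α = 4σT⁴/S.
σT⁴ = 21.78 W m^-2, so 4σT⁴ = 87.13 W m^-2.
1−α = 87.13/194.0 = 0.4492, so α = 0.5508.

0.551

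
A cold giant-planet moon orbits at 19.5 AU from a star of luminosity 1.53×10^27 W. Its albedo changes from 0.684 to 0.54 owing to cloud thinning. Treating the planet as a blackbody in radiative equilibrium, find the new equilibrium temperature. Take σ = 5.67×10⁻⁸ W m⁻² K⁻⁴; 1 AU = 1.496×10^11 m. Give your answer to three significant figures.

d = 19.5 × 1.496×10^11 m = 2.917×10^12 m.
Flux at the orbit: S = L/(4πd²) = 1.53×10^27/(4π·(2.92×10^12)²) = 14.31 W m⁻².
T₂ = [S(1−α₂)/(4σ)]^(1/4) = [14.31·0.46/(4σ)]^(1/4) = 73.39 K.

73.4 K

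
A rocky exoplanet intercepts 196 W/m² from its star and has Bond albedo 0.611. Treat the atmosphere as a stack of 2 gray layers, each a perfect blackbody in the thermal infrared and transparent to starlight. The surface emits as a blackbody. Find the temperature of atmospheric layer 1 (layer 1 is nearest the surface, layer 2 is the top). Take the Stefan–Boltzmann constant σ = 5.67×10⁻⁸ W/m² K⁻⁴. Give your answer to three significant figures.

The effective emission temperature is T_e = [S(1−α)/(4σ)]^¼ = 135.4 K.
In the N-layer model, layer k (counted from the surface) has T_k = (N+1−k)^(1/4)·T_e.
T_1 = (2)^(1/4)·135.4 = 161.0 K.

161 kelvin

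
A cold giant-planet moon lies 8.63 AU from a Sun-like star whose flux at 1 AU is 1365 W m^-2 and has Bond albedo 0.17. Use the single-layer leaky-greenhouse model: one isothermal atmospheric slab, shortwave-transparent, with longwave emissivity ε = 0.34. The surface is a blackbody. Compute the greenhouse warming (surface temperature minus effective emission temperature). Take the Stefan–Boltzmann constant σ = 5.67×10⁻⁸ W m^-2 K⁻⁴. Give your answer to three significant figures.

Irradiance scales as 1/d², so S = 1365 W m^-2 × (1/8.63)² = 18.33 W m^-2.
At the top of the atmosphere, σT_e⁴ = S(1−α)/4 = 3.803 W m^-2, giving T_e = 90.50 K.
For a single slab of emissivity ε, T_s⁴ = 2T_e⁴/(2−ε); thus T_s = 90.50·(1.205)^(1/4) = 94.81 K.
The atmosphere warms the surface by 4.315 K.

4.32 K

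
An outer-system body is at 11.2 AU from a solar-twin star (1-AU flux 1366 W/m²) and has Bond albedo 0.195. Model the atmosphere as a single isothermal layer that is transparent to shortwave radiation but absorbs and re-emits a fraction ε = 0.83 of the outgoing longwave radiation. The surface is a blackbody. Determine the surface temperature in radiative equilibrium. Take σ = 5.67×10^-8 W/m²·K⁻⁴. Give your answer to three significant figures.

By the inverse-square law, S = 1366/11.2² = 10.89 W/m².
Effective emission temperature (TOA balance): σT_e⁴ = S(1−α)/4 = 2.192 W/m² → T_e = 78.85 K.
For a single slab of emissivity ε, T_s⁴ = 2T_e⁴/(2−ε); thus T_s = 78.85·(1.709)^(1/4) = 90.16 K.

90.2 kelvin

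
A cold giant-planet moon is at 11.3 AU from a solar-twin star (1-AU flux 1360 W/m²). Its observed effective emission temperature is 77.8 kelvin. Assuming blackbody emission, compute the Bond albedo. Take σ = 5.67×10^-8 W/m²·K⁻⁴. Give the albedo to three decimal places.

0.220

Irradiance scales as 1/d², so S = 1360 W/m² × (1/11.3)² = 10.65 W/m².
Rearranging the radiative balance, α = 1 − 4σT⁴/S.
σT⁴ = 2.077 W/m², so 4σT⁴ = 8.309 W/m².
1−α = 8.309/10.65 = 0.7802, so α = 0.2198.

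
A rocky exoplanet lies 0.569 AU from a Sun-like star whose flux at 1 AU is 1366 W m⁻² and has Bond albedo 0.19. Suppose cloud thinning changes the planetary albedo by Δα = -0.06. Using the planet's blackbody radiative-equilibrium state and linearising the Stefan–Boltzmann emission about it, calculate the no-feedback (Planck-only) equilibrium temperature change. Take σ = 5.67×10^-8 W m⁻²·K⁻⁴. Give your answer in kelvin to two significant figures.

6.5 K

Flux at the orbit: S = 1366/(0.569)² = 4219 W m⁻².
Unperturbed T_e = [4219·(1−0.19)/(4σ)]^¼ = 350.4 K.
The change in absorbed flux is Δ[S(1−α)/4] = −SΔα/4 = 63.29 W m⁻².
Linearising σT⁴ gives d(σT⁴)/dT = 4σT_e³ = 9.754 W m⁻² per K.
So ΔT₀ = 63.29/9.754 = 6.49 K.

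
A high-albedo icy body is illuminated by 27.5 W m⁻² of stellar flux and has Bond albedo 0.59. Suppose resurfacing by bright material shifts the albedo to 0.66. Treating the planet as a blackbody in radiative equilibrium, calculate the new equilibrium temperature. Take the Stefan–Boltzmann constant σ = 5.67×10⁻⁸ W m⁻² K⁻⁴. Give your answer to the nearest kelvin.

New equilibrium: T₂ = [(1−0.66)·27.50/(4σ)]^(1/4) = 80.13 K.

80 K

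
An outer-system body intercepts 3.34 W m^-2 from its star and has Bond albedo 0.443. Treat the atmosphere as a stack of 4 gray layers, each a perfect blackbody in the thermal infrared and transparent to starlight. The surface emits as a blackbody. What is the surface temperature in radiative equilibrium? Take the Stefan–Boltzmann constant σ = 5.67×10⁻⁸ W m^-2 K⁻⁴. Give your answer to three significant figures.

OLR = S(1−α)/4 = 0.4651 W m^-2; the top layer radiates at T_e = 53.52 K.
Layer-by-layer balance gives σT_s⁴ = (N+1)σT_e⁴, so T_s = 5^¼·53.52 = 80.03 K.

80.0 K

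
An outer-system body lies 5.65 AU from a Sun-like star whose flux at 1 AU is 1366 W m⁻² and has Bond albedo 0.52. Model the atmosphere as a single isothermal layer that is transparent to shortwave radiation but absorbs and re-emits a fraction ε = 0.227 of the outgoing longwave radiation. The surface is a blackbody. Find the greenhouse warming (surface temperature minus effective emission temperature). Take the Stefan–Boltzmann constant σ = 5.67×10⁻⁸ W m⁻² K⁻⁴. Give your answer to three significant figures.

2.98 kelvin

Irradiance scales as 1/d², so S = 1366 W m⁻² × (1/5.65)² = 42.79 W m⁻².
At the top of the atmosphere, σT_e⁴ = S(1−α)/4 = 5.135 W m⁻², giving T_e = 97.55 K.
The surface balance (absorbed SW + ε·downward IR = σT_s⁴) with T_a⁴ = T_s⁴/2 reduces to T_s = T_e·[2/(2−ε)]^¼ = 100.5 K.
T_s − T_e = 100.5 − 97.55 = 2.983 K.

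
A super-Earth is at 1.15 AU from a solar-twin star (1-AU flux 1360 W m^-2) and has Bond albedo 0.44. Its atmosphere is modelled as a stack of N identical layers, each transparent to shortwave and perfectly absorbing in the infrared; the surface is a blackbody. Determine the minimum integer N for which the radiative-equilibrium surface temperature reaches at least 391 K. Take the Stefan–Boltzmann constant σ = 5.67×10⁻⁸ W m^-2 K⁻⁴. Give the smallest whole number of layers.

9

Flux at the orbit: S = 1360/(1.15)² = 1028 W m^-2.
Top-of-atmosphere balance: σT_e⁴ = S(1−α)/4 = 144.0 W m^-2 → T_e = 224.5 K.
Since T_s⁴ = (N+1)T_e⁴, we need N ≥ (T_s/T_e)⁴ − 1 = 8.205.
Rounding up, N = 9.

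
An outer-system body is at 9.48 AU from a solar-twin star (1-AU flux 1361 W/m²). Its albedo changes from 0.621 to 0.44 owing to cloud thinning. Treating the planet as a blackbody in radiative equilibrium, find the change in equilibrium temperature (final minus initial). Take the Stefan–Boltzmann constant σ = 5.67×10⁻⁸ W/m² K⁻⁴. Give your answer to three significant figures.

7.27 K

Flux at the orbit: S = 1361/(9.48)² = 15.14 W/m².
Before: T₁ = [15.14·0.379/(4σ)]^(1/4) = 70.93 K.
Final:   T₂ = [S(1−0.44)/(4σ)]^(1/4) = 78.20 K.
Change: 78.20 − 70.93 = 7.272 K.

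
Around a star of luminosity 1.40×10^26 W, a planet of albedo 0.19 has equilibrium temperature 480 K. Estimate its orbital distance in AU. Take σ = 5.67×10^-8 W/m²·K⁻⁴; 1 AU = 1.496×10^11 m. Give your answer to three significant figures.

0.183 AU

The flux needed for this T is 4σT⁴/(1−0.19) = 14860 W/m².
S = L/(4πd²) → d = √(L/4πS) = √(1.40×10^26/(4π·14860)) = 2.738×10^10 m = 0.1830 AU.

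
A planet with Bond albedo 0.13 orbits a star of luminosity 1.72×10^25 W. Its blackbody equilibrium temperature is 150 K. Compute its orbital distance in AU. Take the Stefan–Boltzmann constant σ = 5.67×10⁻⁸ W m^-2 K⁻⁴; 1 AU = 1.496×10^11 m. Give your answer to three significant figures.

The flux needed for this T is 4σT⁴/(1−0.13) = 132.0 W m^-2.
S = L/(4πd²) → d = √(L/4πS) = √(1.72×10^25/(4π·132.0)) = 1.018×10^11 m = 0.6807 AU.

0.681 AU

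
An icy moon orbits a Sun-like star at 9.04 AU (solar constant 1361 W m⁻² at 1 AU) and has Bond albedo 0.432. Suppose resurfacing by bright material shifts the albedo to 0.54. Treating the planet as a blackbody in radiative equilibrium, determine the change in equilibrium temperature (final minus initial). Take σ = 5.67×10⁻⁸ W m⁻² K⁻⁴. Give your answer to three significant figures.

Flux at the orbit: S = 1361/(9.04)² = 16.65 W m⁻².
Before: T₁ = [16.65·0.568/(4σ)]^(1/4) = 80.36 K.
Final:   T₂ = [S(1−0.54)/(4σ)]^(1/4) = 76.24 K.
ΔT = T₂ − T₁ = -4.127 K.

-4.13 kelvin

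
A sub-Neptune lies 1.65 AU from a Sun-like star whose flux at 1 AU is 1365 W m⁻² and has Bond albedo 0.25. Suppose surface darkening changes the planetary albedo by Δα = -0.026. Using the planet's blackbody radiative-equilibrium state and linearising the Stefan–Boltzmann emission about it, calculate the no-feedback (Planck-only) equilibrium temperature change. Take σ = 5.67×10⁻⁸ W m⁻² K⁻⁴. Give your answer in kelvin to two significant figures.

1.7 K

Flux at the orbit: S = 1365/(1.65)² = 501.4 W m⁻².
Unperturbed T_e = [501.4·(1−0.25)/(4σ)]^¼ = 201.8 K.
ΔF = −(S/4)Δα = −(501.4/4)×(-0.026) = 3.259 W m⁻².
Planck response: λ_P = 4σT_e³ = 4·5.67×10⁻⁸·(201.8)³ = 1.864 W m⁻²/K.
So ΔT₀ = 3.259/1.864 = 1.75 K.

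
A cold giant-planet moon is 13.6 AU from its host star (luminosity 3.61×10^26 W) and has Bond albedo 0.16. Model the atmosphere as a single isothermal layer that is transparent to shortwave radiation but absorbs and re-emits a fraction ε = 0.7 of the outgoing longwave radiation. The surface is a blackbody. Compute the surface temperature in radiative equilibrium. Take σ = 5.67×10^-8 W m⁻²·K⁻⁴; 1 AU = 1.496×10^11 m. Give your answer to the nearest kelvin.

Orbital distance: d = 13.6 AU = 2.035×10^12 m.
Flux at the orbit: S = L/(4πd²) = 3.61×10^26/(4π·(2.03×10^12)²) = 6.940 W m⁻².
The planet radiates to space at T_e = [S(1−α)/(4σ)]^(1/4) = 71.20 K.
For a single slab of emissivity ε, T_s⁴ = 2T_e⁴/(2−ε); thus T_s = 71.20·(1.538)^(1/4) = 79.30 K.

79 kelvin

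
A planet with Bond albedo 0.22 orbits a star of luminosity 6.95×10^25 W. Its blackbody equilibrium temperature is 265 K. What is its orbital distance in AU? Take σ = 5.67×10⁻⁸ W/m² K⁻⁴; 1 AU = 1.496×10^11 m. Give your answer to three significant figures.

0.415 AU

The flux needed for this T is 4σT⁴/(1−0.22) = 1434 W/m².
From L = 4πd²S, d = √(6.95×10^25/(4π·1434)) = 6.210×10^10 m = 0.4151 AU.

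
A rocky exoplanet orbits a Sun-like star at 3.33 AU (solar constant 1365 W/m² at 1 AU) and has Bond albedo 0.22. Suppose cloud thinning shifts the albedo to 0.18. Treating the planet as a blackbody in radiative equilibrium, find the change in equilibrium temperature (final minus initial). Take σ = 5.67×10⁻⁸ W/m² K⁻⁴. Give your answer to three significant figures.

Irradiance scales as 1/d², so S = 1365 W/m² × (1/3.33)² = 123.1 W/m².
Initial: T₁ = [S(1−0.22)/(4σ)]^(1/4) = 143.4 K.
Final:   T₂ = [S(1−0.18)/(4σ)]^(1/4) = 145.2 K.
Change: 145.2 − 143.4 = 1.805 K.

1.80 kelvin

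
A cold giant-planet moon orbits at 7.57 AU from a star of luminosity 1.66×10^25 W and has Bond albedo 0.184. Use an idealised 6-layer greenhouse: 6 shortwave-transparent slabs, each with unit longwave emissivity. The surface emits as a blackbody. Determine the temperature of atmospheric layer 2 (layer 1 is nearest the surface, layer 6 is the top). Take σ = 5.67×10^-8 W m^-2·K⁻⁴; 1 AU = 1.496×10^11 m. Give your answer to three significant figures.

65.6 kelvin

d = 7.57 × 1.496×10^11 m = 1.132×10^12 m.
Spreading L over a sphere of radius d: S = 1.66×10^25/(4π·1.13×10^12²) = 1.030 W m^-2.
The effective emission temperature is T_e = [S(1−α)/(4σ)]^¼ = 43.88 K.
Each opaque layer satisfies 2T_j⁴ = T_{j−1}⁴ + T_{j+1}⁴, giving T_k⁴ = (N+1−k)T_e⁴.
T_2 = (5)^(1/4)·43.88 = 65.61 K.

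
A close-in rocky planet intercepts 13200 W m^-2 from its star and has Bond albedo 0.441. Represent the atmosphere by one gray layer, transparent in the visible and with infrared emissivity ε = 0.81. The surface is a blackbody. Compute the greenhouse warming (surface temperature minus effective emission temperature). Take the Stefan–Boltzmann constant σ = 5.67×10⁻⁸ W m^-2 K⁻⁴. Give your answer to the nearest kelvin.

59 kelvin

The planet radiates to space at T_e = [S(1−α)/(4σ)]^(1/4) = 424.7 K.
The surface balance (absorbed SW + ε·downward IR = σT_s⁴) with T_a⁴ = T_s⁴/2 reduces to T_s = T_e·[2/(2−ε)]^¼ = 483.6 K.
The atmosphere warms the surface by 58.86 K.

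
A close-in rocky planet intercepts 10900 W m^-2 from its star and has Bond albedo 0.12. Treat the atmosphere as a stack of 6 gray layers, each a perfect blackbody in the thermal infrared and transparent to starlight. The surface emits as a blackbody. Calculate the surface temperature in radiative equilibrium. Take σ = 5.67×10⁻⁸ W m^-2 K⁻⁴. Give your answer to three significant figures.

OLR = S(1−α)/4 = 2398 W m^-2; the top layer radiates at T_e = 453.5 K.
Layer-by-layer balance gives σT_s⁴ = (N+1)σT_e⁴, so T_s = 7^¼·453.5 = 737.6 K.

738 K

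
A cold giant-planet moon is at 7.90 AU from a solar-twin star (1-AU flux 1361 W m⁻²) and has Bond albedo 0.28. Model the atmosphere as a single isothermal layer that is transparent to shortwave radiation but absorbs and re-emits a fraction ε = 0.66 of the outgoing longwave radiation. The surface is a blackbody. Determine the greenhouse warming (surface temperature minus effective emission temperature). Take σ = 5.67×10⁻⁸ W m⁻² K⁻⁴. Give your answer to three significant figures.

9.61 K

Flux at the orbit: S = 1361/(7.90)² = 21.81 W m⁻².
At the top of the atmosphere, σT_e⁴ = S(1−α)/4 = 3.925 W m⁻², giving T_e = 91.22 K.
For a single slab of emissivity ε, T_s⁴ = 2T_e⁴/(2−ε); thus T_s = 91.22·(1.493)^(1/4) = 100.8 K.
The atmosphere warms the surface by 9.605 K.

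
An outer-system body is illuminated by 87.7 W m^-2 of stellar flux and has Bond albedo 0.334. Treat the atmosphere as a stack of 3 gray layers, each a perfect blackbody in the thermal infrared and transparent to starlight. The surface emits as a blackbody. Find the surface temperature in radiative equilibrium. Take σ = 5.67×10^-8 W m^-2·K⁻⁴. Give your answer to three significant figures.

Top-of-atmosphere balance: σT_e⁴ = S(1−α)/4 = 14.60 W m^-2 → T_e = 126.7 K.
With N = 3 opaque layers, T_s = (N+1)^(1/4)·T_e = 4^(1/4)·126.7 = 179.2 K.

179 K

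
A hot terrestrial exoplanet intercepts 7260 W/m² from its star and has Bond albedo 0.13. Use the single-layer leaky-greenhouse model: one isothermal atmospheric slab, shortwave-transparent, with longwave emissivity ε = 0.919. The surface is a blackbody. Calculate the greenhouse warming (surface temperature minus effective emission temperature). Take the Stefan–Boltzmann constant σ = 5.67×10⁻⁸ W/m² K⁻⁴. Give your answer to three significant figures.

Effective emission temperature (TOA balance): σT_e⁴ = S(1−α)/4 = 1579 W/m² → T_e = 408.5 K.
The surface balance (absorbed SW + ε·downward IR = σT_s⁴) with T_a⁴ = T_s⁴/2 reduces to T_s = T_e·[2/(2−ε)]^¼ = 476.4 K.
T_s − T_e = 476.4 − 408.5 = 67.93 K.

67.9 kelvin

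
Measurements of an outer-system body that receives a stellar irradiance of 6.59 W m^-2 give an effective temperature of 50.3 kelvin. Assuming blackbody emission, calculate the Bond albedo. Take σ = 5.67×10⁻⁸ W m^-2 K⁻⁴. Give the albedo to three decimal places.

0.780

Energy balance: S(1−α)/4 = σT⁴, so 1−α = 4σT⁴/S.
σT⁴ = 0.3630 W m^-2, so 4σT⁴ = 1.452 W m^-2.
Hence α = 1 − 1.452/6.590 = 0.7797.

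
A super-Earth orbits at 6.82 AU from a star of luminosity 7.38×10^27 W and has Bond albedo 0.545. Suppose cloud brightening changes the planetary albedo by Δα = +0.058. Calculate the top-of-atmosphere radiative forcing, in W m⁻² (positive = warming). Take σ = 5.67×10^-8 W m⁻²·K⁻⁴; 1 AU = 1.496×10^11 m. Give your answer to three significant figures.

d = 6.82 × 1.496×10^11 m = 1.020×10^12 m.
Flux at the orbit: S = L/(4πd²) = 7.38×10^27/(4π·(1.02×10^12)²) = 564.2 W m⁻².
TOA radiative forcing: ΔF = −S·Δα/4 = −564.2·(+0.058)/4 = -8.181 W m⁻².

-8.18 W m⁻²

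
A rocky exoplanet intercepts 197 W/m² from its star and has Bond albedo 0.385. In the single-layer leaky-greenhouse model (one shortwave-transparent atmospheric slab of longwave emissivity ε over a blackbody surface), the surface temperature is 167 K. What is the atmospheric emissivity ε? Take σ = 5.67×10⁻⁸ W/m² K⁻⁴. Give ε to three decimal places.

TOA balance gives T_e = 152.0 K.
T_s⁴ = T_e⁴·2/(2−ε) → ε = 2 − 2(T_e/T_s)⁴ = 2 − 2·(152.0/167)⁴ = 0.6264.

0.626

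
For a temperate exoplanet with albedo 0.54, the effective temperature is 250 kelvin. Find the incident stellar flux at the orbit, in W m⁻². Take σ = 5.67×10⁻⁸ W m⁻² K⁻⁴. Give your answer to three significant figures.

Invert the energy balance for S: S = 4σT⁴/(1−α).
The emitted flux is σT⁴ = 221.5 W m⁻².
So S = 4×221.5/(1−0.54) = 1926 W m⁻².

1930 W m⁻²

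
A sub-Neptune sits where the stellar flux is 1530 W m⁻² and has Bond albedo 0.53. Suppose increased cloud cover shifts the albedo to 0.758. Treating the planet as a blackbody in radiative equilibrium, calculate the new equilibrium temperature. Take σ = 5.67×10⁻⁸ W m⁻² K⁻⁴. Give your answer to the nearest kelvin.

With the new albedo, S(1−α₂)/4 = 92.56 W m⁻², so T₂ = 201.0 K.

201 K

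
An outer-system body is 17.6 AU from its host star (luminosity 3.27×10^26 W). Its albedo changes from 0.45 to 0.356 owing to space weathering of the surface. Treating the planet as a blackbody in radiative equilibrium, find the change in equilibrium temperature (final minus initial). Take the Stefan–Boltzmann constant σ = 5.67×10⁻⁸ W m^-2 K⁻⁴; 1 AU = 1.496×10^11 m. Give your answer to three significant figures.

2.21 K

d = 17.6 × 1.496×10^11 m = 2.633×10^12 m.
S = L/(4πd²) = 3.754 W m^-2.
Initial: T₁ = [S(1−0.45)/(4σ)]^(1/4) = 54.93 K.
With α = 0.356, T₂ = 57.14 K.
Change: 57.14 − 54.93 = 2.210 K.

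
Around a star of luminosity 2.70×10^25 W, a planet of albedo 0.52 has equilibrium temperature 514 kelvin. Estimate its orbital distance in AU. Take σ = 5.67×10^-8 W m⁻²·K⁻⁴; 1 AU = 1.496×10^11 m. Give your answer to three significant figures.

0.0540 AU

The flux needed for this T is 4σT⁴/(1−0.52) = 32980 W m⁻².
From L = 4πd²S, d = √(2.70×10^25/(4π·32980)) = 8.071×10^9 m = 0.05395 AU.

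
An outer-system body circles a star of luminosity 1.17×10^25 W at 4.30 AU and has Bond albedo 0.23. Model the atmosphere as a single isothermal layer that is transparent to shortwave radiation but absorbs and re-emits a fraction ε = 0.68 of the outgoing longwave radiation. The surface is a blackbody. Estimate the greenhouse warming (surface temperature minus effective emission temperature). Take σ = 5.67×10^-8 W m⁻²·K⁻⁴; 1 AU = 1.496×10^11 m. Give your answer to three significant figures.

5.75 K

d = 4.30 × 1.496×10^11 m = 6.433×10^11 m.
Flux at the orbit: S = L/(4πd²) = 1.17×10^25/(4π·(6.43×10^11)²) = 2.250 W m⁻².
The planet radiates to space at T_e = [S(1−α)/(4σ)]^(1/4) = 52.57 K.
The surface balance (absorbed SW + ε·downward IR = σT_s⁴) with T_a⁴ = T_s⁴/2 reduces to T_s = T_e·[2/(2−ε)]^¼ = 58.33 K.
The atmosphere warms the surface by 5.755 K.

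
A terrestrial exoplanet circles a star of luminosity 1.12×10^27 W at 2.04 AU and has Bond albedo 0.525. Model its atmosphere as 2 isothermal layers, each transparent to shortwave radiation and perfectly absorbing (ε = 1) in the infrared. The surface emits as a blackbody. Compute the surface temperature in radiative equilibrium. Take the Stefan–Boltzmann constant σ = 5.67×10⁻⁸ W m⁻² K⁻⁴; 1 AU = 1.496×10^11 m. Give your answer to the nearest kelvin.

Orbital distance: d = 2.04 AU = 3.052×10^11 m.
S = L/(4πd²) = 956.9 W m⁻².
Top-of-atmosphere balance: σT_e⁴ = S(1−α)/4 = 113.6 W m⁻² → T_e = 211.6 K.
For an N-layer opaque stack, T_s⁴ = (N+1)T_e⁴, hence T_s = (3)^(1/4)×211.6 K = 278.5 K.

278 K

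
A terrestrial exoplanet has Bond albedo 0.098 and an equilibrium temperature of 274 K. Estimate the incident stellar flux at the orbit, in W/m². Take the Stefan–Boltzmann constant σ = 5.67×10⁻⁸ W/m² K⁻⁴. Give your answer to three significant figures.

Invert the energy balance for S: S = 4σT⁴/(1−α).
σT⁴ = 5.67×10⁻⁸·(274)⁴ = 319.6 W/m².
So S = 4×319.6/(1−0.098) = 1417 W/m².

1420 W/m²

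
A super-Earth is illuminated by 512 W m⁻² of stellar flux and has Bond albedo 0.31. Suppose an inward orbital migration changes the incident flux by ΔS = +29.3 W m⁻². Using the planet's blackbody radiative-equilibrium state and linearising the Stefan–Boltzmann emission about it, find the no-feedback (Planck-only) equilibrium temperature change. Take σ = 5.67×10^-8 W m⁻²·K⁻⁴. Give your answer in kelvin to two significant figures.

2.8 K

Unperturbed T_e = [512.0·(1−0.31)/(4σ)]^¼ = 198.7 K.
TOA radiative forcing: ΔF = (1−α)ΔS/4 = 0.69·(+29.3)/4 = 5.054 W m⁻².
Planck response: λ_P = 4σT_e³ = 4·5.67×10⁻⁸·(198.7)³ = 1.778 W m⁻²/K.
Hence the no-feedback warming is ΔF/(4σT_e³) = 2.84 K.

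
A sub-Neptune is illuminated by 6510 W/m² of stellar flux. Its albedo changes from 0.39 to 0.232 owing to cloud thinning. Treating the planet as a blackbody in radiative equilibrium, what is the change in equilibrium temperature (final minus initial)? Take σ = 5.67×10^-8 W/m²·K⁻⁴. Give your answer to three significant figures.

21.6 K

Before: T₁ = [6510·0.61/(4σ)]^(1/4) = 363.8 K.
After:  T₂ = [6510·0.768/(4σ)]^(1/4) = 385.3 K.
ΔT = T₂ − T₁ = 21.56 K.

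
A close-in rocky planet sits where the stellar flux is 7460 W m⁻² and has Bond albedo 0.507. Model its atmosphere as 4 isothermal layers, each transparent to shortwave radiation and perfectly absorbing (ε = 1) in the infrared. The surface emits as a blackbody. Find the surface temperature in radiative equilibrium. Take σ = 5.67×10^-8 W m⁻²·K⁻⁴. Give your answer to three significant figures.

Top-of-atmosphere balance: σT_e⁴ = S(1−α)/4 = 919.4 W m⁻² → T_e = 356.8 K.
Layer-by-layer balance gives σT_s⁴ = (N+1)σT_e⁴, so T_s = 5^¼·356.8 = 533.6 K.

534 K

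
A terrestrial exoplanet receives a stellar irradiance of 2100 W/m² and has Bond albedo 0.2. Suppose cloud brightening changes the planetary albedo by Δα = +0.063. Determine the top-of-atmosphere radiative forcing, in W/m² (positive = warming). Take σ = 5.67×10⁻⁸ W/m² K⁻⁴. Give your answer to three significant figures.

-33.1 W/m²

ΔF = −(S/4)Δα = −(2100/4)×(+0.063) = -33.08 W/m².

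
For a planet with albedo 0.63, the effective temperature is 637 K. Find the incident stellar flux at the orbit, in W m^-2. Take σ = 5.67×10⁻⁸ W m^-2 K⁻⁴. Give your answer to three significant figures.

From S(1−α)/4 = σT⁴: S = 4σT⁴/(1−α).
σT⁴ = 5.67×10⁻⁸·(637)⁴ = 9336 W m^-2.
S = 4·9336/0.37 = 1.009×10^5 W m^-2.

1.01×10^5 W m^-2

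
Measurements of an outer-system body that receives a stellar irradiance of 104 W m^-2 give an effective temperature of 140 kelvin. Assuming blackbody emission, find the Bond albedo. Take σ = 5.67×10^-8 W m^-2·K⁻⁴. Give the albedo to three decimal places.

Energy balance: S(1−α)/4 = σT⁴, so 1−α = 4σT⁴/S.
σT⁴ = 21.78 W m^-2, so 4σT⁴ = 87.13 W m^-2.
Hence α = 1 − 87.13/104.0 = 0.1622.

0.162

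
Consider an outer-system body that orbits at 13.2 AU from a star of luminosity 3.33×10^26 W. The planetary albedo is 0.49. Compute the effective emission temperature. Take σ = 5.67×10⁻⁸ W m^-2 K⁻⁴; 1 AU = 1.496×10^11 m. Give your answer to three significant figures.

62.5 K

d = 13.2 × 1.496×10^11 m = 1.975×10^12 m.
Spreading L over a sphere of radius d: S = 3.33×10^26/(4π·1.97×10^12²) = 6.796 W m^-2.
Absorbed flux (global mean): S(1−α)/4 = 6.796·0.51/4 = 0.8664 W m^-2.
Balancing against σT⁴: T = (0.8664/5.67×10⁻⁸)^(1/4) = 62.52 K.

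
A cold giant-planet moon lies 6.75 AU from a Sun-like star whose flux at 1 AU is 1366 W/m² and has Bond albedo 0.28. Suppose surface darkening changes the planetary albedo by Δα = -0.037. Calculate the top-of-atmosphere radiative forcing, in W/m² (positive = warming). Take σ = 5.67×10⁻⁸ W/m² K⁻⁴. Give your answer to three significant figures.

0.277 W/m²

Flux at the orbit: S = 1366/(6.75)² = 29.98 W/m².
The change in absorbed flux is Δ[S(1−α)/4] = −SΔα/4 = 0.2773 W/m².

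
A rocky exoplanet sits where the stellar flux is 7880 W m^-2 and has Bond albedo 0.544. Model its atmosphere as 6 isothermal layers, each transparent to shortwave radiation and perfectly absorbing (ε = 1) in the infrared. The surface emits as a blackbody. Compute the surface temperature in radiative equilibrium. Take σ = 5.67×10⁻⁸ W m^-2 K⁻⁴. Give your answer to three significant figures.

577 K

OLR = S(1−α)/4 = 898.3 W m^-2; the top layer radiates at T_e = 354.8 K.
Layer-by-layer balance gives σT_s⁴ = (N+1)σT_e⁴, so T_s = 7^¼·354.8 = 577.1 K.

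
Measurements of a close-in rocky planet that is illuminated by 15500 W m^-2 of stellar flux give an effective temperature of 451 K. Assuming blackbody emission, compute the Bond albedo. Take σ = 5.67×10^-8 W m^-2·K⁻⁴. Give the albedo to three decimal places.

0.395

Energy balance: S(1−α)/4 = σT⁴, so 1−α = 4σT⁴/S.
σT⁴ = 2346 W m^-2, so 4σT⁴ = 9383 W m^-2.
Hence α = 1 − 9383/15500 = 0.3946.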